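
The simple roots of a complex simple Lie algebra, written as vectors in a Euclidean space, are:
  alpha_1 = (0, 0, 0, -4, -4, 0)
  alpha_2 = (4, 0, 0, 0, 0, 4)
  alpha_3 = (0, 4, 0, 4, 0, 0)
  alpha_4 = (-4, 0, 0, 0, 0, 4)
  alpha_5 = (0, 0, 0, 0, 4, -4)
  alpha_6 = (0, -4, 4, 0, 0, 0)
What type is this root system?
type D_6

Compute the Cartan integers a_ij = 2(alpha_i, alpha_j)/(alpha_j, alpha_j); the resulting 6x6 Cartan matrix is
[[2, 0, -1, 0, -1, 0], [0, 2, 0, 0, -1, 0], [-1, 0, 2, 0, 0, -1], [0, 0, 0, 2, -1, 0], [-1, -1, 0, -1, 2, 0], [0, 0, -1, 0, 0, 2]].
All simple roots have the same length, so the diagram is simply laced. The associated Dynkin diagram is a chain of 4 nodes with a fork of two nodes at one end (D_6), so the type is D_6 (the algebra so(12)).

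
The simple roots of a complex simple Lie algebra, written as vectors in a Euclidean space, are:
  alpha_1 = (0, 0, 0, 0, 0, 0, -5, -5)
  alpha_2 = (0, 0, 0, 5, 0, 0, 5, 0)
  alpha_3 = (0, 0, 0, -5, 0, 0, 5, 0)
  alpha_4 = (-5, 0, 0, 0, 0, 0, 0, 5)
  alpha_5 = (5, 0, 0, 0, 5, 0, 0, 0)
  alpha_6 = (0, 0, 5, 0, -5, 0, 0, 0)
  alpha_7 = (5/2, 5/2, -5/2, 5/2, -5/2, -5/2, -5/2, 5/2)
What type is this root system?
E_7

Compute the Cartan integers a_ij = 2(alpha_i, alpha_j)/(alpha_j, alpha_j); the resulting 7x7 Cartan matrix is
[[2, -1, -1, -1, 0, 0, 0], [-1, 2, 0, 0, 0, 0, 0], [-1, 0, 2, 0, 0, 0, -1], [-1, 0, 0, 2, -1, 0, 0], [0, 0, 0, -1, 2, -1, 0], [0, 0, 0, 0, -1, 2, 0], [0, 0, -1, 0, 0, 0, 2]].
All simple roots have the same length, so the diagram is simply laced. The associated Dynkin diagram is a chain of 6 nodes with one extra node attached to the third node from one end (E_7), so the type is E_7.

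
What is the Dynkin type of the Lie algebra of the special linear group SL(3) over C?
type A_2

This is sl(3), which has dimension 3^2 - 1 = 8 and rank 3 - 1 = 2 (a Cartan subalgebra is the diagonal traceless matrices). In the classification of classical Lie algebras, the special linear algebra sl(n+1) has type A_n; here n = 2, so the Dynkin diagram is a chain of 2 nodes with single edges (A_2). Hence the type is A_2.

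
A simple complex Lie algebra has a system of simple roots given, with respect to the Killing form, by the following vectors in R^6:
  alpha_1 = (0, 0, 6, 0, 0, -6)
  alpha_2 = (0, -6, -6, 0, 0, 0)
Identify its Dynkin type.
Compute the Cartan integers a_ij = 2(alpha_i, alpha_j)/(alpha_j, alpha_j); the resulting 2x2 Cartan matrix is
[[2, -1], [-1, 2]].
All simple roots have the same length, so the diagram is simply laced. The associated Dynkin diagram is a chain of 2 nodes with single edges (A_2), so the type is A_2 (the algebra sl(3)).

A_2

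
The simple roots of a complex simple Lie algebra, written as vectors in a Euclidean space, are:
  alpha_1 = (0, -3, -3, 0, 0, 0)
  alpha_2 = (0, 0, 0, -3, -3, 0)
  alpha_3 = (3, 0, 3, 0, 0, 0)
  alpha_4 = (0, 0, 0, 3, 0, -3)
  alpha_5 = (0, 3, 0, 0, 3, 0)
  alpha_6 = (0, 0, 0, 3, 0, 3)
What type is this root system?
D_6 (so(12))

Compute the Cartan integers a_ij = 2(alpha_i, alpha_j)/(alpha_j, alpha_j); the resulting 6x6 Cartan matrix is
[[2, 0, -1, 0, -1, 0], [0, 2, 0, -1, -1, -1], [-1, 0, 2, 0, 0, 0], [0, -1, 0, 2, 0, 0], [-1, -1, 0, 0, 2, 0], [0, -1, 0, 0, 0, 2]].
All simple roots have the same length, so the diagram is simply laced. The associated Dynkin diagram is a chain of 4 nodes with a fork of two nodes at one end (D_6), so the type is D_6 (the algebra so(12)).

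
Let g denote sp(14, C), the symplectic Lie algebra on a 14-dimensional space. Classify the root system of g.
C_7

This is sp(14), which has dimension 14(14+1)/2 = 105 and rank 14/2 = 7. In the classification of classical Lie algebras, the symplectic algebra sp(2n) has type C_n; here n = 7, so the Dynkin diagram is a chain of 7 nodes with a double edge at one end; the terminal node there is the unique long simple root (C_7). Hence the type is C_7.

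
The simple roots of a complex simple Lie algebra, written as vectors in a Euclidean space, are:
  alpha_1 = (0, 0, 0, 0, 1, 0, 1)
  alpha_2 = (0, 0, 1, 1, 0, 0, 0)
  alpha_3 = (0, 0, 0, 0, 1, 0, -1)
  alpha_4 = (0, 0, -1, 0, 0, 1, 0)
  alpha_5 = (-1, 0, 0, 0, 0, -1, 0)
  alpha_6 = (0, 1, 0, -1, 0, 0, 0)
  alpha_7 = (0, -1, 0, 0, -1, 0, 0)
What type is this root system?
D_7 (so(14))

Compute the Cartan integers a_ij = 2(alpha_i, alpha_j)/(alpha_j, alpha_j); the resulting 7x7 Cartan matrix is
[[2, 0, 0, 0, 0, 0, -1], [0, 2, 0, -1, 0, -1, 0], [0, 0, 2, 0, 0, 0, -1], [0, -1, 0, 2, -1, 0, 0], [0, 0, 0, -1, 2, 0, 0], [0, -1, 0, 0, 0, 2, -1], [-1, 0, -1, 0, 0, -1, 2]].
All simple roots have the same length, so the diagram is simply laced. The associated Dynkin diagram is a chain of 5 nodes with a fork of two nodes at one end (D_7), so the type is D_7 (the algebra so(14)).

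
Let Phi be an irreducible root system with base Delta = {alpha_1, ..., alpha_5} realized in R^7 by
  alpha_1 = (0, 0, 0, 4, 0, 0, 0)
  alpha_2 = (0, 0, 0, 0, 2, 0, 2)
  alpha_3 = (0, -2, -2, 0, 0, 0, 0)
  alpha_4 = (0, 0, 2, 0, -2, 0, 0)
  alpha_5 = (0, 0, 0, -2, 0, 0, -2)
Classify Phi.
C_5

Compute the Cartan integers a_ij = 2(alpha_i, alpha_j)/(alpha_j, alpha_j); the resulting 5x5 Cartan matrix is
[[2, 0, 0, 0, -2], [0, 2, 0, -1, -1], [0, 0, 2, -1, 0], [0, -1, -1, 2, 0], [-1, -1, 0, 0, 2]].
The roots have two lengths (squared-length ratio 2:1); the short ones are alpha_{2,3,4,5}. The associated Dynkin diagram is a chain of 5 nodes with a double edge at one end; the terminal node there is the unique long simple root (C_5), so the type is C_5 (the algebra sp(10)).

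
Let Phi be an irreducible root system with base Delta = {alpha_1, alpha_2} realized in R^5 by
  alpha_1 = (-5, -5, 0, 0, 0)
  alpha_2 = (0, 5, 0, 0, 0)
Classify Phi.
B2

Compute the Cartan integers a_ij = 2(alpha_i, alpha_j)/(alpha_j, alpha_j); the resulting 2x2 Cartan matrix is
[[2, -2], [-1, 2]].
The roots have two lengths (squared-length ratio 2:1); the short ones are alpha_{2}. The associated Dynkin diagram is a chain of 2 nodes with a double edge at one end; the terminal node there is the unique short simple root (B_2), so the type is B_2 (the algebra so(5)).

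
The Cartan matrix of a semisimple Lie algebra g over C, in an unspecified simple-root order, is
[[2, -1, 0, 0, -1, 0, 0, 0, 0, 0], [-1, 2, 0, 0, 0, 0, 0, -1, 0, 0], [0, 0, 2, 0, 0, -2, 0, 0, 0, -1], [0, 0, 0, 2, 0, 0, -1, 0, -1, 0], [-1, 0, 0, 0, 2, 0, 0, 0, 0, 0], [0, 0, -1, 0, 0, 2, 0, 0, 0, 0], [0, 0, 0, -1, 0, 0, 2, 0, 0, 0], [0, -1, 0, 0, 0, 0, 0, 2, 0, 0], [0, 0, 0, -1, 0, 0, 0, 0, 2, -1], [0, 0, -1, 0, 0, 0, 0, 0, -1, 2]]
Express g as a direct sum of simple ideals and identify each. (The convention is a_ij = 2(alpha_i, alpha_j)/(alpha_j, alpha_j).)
The diagram associated to this matrix has two connected components: the simple roots {alpha_1, alpha_2, alpha_5, alpha_8} form a chain of 4 nodes with single edges (A_4), and {alpha_3, alpha_4, alpha_6, alpha_7, alpha_9, alpha_10} form a chain of 6 nodes with a double edge at one end; the terminal node there is the unique short simple root (B_6). A semisimple Lie algebra decomposes uniquely as the direct sum of simple ideals, one per connected component of its Dynkin diagram, so g ≅ A_4 ⊕ B_6 (dimension 24 + 78 = 102).

type A_4 ⊕ type B_6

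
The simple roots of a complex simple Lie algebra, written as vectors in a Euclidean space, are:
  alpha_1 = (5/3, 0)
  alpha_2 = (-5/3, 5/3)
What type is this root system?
Compute the Cartan integers a_ij = 2(alpha_i, alpha_j)/(alpha_j, alpha_j); the resulting 2x2 Cartan matrix is
[[2, -1], [-2, 2]].
The roots have two lengths (squared-length ratio 2:1); the short ones are alpha_{1}. The associated Dynkin diagram is a chain of 2 nodes with a double edge at one end; the terminal node there is the unique short simple root (B_2), so the type is B_2 (the algebra so(5)).

B_2 (so(5))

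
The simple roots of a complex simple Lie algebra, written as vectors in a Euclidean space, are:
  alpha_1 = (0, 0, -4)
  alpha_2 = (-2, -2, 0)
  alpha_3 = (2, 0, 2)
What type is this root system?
C_3

Compute the Cartan integers a_ij = 2(alpha_i, alpha_j)/(alpha_j, alpha_j); the resulting 3x3 Cartan matrix is
[[2, 0, -2], [0, 2, -1], [-1, -1, 2]].
The roots have two lengths (squared-length ratio 2:1); the short ones are alpha_{2,3}. The associated Dynkin diagram is a chain of 3 nodes with a double edge at one end; the terminal node there is the unique long simple root (C_3), so the type is C_3 (the algebra sp(6)).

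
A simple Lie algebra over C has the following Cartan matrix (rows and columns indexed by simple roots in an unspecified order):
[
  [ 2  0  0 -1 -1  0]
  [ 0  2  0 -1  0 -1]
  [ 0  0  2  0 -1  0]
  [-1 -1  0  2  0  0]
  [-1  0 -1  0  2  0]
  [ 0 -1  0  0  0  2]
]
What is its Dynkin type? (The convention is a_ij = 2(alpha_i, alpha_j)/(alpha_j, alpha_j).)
type A_6

The matrix has rank 6 with 2's on the diagonal. Reading the off-diagonal entries as Dynkin edges (a single edge where a_ij = a_ji = -1; a double or triple edge where a_ij * a_ji = 2 or 3), the diagram is a chain of 6 nodes with single edges (A_6). One simple-root ordering that puts it in standard form is (alpha_3, alpha_5, alpha_1, alpha_4, alpha_2, alpha_6). So the algebra is type A_6, i.e. sl(7).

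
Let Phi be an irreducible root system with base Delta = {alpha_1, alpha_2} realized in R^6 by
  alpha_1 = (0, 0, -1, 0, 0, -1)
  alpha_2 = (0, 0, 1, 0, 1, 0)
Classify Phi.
A_2

Compute the Cartan integers a_ij = 2(alpha_i, alpha_j)/(alpha_j, alpha_j); the resulting 2x2 Cartan matrix is
[[2, -1], [-1, 2]].
All simple roots have the same length, so the diagram is simply laced. The associated Dynkin diagram is a chain of 2 nodes with single edges (A_2), so the type is A_2 (the algebra sl(3)).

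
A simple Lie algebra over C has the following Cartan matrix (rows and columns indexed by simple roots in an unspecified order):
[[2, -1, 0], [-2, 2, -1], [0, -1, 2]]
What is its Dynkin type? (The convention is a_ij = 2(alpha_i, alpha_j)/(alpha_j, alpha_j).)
B3

The matrix has rank 3 with 2's on the diagonal. Reading the off-diagonal entries as Dynkin edges (a single edge where a_ij = a_ji = -1; a double or triple edge where a_ij * a_ji = 2 or 3), the diagram is a chain of 3 nodes with a double edge at one end; the terminal node there is the unique short simple root (B_3). One simple-root ordering that puts it in standard form is (alpha_3, alpha_2, alpha_1). So the algebra is type B_3, i.e. so(7).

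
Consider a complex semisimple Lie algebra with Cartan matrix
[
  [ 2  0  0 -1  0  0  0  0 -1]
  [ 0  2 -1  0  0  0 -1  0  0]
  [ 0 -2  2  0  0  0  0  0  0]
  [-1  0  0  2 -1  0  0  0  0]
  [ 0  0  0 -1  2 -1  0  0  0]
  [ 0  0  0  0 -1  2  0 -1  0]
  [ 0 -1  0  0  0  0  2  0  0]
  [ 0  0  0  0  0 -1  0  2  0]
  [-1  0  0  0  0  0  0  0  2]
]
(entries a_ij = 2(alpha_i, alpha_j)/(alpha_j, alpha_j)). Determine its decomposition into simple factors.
The diagram associated to this matrix has two connected components: the simple roots {alpha_1, alpha_4, alpha_5, alpha_6, alpha_8, alpha_9} form a chain of 6 nodes with single edges (A_6), and {alpha_2, alpha_3, alpha_7} form a chain of 3 nodes with a double edge at one end; the terminal node there is the unique long simple root (C_3). A semisimple Lie algebra decomposes uniquely as the direct sum of simple ideals, one per connected component of its Dynkin diagram, so g ≅ A_6 ⊕ C_3 (dimension 48 + 21 = 69).

A6 ⊕ C3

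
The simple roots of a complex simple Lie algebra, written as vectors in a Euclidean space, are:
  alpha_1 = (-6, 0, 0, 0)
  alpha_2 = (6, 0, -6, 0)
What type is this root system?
type B_2

Compute the Cartan integers a_ij = 2(alpha_i, alpha_j)/(alpha_j, alpha_j); the resulting 2x2 Cartan matrix is
[[2, -1], [-2, 2]].
The roots have two lengths (squared-length ratio 2:1); the short ones are alpha_{1}. The associated Dynkin diagram is a chain of 2 nodes with a double edge at one end; the terminal node there is the unique short simple root (B_2), so the type is B_2 (the algebra so(5)).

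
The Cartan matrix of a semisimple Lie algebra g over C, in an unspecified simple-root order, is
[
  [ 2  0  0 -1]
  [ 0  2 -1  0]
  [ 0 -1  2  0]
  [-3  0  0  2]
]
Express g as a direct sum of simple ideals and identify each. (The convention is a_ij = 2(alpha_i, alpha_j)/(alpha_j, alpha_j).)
The diagram associated to this matrix has two connected components: the simple roots {alpha_2, alpha_3} form a chain of 2 nodes with single edges (A_2), and {alpha_1, alpha_4} form two nodes joined by a triple edge (G_2). A semisimple Lie algebra decomposes uniquely as the direct sum of simple ideals, one per connected component of its Dynkin diagram, so g ≅ A_2 ⊕ G_2 (dimension 8 + 14 = 22).

A2 + G2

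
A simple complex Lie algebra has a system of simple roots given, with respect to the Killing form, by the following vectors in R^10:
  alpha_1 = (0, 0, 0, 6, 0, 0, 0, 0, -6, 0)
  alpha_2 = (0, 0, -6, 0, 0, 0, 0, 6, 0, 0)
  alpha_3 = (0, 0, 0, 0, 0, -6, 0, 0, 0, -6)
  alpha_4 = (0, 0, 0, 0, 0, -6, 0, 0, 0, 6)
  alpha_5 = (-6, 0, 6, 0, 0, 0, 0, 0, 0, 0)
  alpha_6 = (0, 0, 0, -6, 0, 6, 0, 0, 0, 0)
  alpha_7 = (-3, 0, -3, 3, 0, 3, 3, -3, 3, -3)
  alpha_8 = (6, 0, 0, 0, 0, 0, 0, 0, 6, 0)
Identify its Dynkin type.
Compute the Cartan integers a_ij = 2(alpha_i, alpha_j)/(alpha_j, alpha_j); the resulting 8x8 Cartan matrix is
[[2, 0, 0, 0, 0, -1, 0, -1], [0, 2, 0, 0, -1, 0, 0, 0], [0, 0, 2, 0, 0, -1, 0, 0], [0, 0, 0, 2, 0, -1, -1, 0], [0, -1, 0, 0, 2, 0, 0, -1], [-1, 0, -1, -1, 0, 2, 0, 0], [0, 0, 0, -1, 0, 0, 2, 0], [-1, 0, 0, 0, -1, 0, 0, 2]].
All simple roots have the same length, so the diagram is simply laced. The associated Dynkin diagram is a chain of 7 nodes with one extra node attached to the third node from one end (E_8), so the type is E_8.

type E_8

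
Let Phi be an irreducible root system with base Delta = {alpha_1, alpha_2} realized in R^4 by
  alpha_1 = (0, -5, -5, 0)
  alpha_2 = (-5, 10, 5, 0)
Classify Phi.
G2

Compute the Cartan integers a_ij = 2(alpha_i, alpha_j)/(alpha_j, alpha_j); the resulting 2x2 Cartan matrix is
[[2, -1], [-3, 2]].
The roots have two lengths (squared-length ratio 3:1); the short ones are alpha_{1}. The associated Dynkin diagram is two nodes joined by a triple edge (G_2), so the type is G_2.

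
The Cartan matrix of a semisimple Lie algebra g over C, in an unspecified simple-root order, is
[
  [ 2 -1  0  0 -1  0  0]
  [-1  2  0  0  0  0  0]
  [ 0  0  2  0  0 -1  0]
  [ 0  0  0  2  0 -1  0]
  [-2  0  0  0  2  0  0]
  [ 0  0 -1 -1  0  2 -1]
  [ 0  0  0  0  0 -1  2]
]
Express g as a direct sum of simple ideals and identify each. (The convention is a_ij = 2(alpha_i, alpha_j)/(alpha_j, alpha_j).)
The diagram associated to this matrix has two connected components: the simple roots {alpha_1, alpha_2, alpha_5} form a chain of 3 nodes with a double edge at one end; the terminal node there is the unique long simple root (C_3), and {alpha_3, alpha_4, alpha_6, alpha_7} form a chain of 2 nodes with a fork of two nodes at one end (D_4). A semisimple Lie algebra decomposes uniquely as the direct sum of simple ideals, one per connected component of its Dynkin diagram, so g ≅ C_3 ⊕ D_4 (dimension 21 + 28 = 49).

C_3 ⊕ D_4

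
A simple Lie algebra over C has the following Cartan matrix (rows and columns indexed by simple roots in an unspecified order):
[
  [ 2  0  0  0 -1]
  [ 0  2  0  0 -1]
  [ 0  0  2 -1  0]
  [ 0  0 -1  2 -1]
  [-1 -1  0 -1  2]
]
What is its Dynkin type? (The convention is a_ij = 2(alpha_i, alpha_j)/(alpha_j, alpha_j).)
The matrix has rank 5 with 2's on the diagonal. Reading the off-diagonal entries as Dynkin edges (a single edge where a_ij = a_ji = -1; a double or triple edge where a_ij * a_ji = 2 or 3), the diagram is a chain of 3 nodes with a fork of two nodes at one end (D_5). One simple-root ordering that puts it in standard form is (alpha_3, alpha_4, alpha_5, alpha_2, alpha_1). So the algebra is type D_5, i.e. so(10).

type D_5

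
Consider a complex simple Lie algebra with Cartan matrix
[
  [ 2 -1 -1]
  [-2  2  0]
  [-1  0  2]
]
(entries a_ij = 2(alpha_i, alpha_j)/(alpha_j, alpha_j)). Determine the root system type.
The matrix has rank 3 with 2's on the diagonal. Reading the off-diagonal entries as Dynkin edges (a single edge where a_ij = a_ji = -1; a double or triple edge where a_ij * a_ji = 2 or 3), the diagram is a chain of 3 nodes with a double edge at one end; the terminal node there is the unique long simple root (C_3). One simple-root ordering that puts it in standard form is (alpha_3, alpha_1, alpha_2). So the algebra is type C_3, i.e. sp(6).

C_3 (sp(6))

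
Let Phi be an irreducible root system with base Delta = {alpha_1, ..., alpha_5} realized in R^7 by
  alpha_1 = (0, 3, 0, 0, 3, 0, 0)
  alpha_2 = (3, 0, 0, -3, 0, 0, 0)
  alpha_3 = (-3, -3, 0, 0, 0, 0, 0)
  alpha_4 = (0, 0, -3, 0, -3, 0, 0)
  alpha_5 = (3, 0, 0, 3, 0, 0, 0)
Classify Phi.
D_5 (so(10))

Compute the Cartan integers a_ij = 2(alpha_i, alpha_j)/(alpha_j, alpha_j); the resulting 5x5 Cartan matrix is
[[2, 0, -1, -1, 0], [0, 2, -1, 0, 0], [-1, -1, 2, 0, -1], [-1, 0, 0, 2, 0], [0, 0, -1, 0, 2]].
All simple roots have the same length, so the diagram is simply laced. The associated Dynkin diagram is a chain of 3 nodes with a fork of two nodes at one end (D_5), so the type is D_5 (the algebra so(10)).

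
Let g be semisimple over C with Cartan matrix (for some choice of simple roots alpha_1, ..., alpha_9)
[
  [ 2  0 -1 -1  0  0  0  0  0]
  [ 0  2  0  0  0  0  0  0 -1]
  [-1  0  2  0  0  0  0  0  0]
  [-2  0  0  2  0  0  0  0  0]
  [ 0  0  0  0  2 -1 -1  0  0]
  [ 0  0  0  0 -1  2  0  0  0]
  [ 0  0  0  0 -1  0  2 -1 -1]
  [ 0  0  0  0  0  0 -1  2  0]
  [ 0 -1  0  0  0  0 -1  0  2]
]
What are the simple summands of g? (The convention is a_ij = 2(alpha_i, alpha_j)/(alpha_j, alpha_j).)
C3 + E6

The diagram associated to this matrix has two connected components: the simple roots {alpha_1, alpha_3, alpha_4} form a chain of 3 nodes with a double edge at one end; the terminal node there is the unique long simple root (C_3), and {alpha_2, alpha_5, alpha_6, alpha_7, alpha_8, alpha_9} form a chain of 5 nodes with one extra node attached to the third node from one end (E_6). A semisimple Lie algebra decomposes uniquely as the direct sum of simple ideals, one per connected component of its Dynkin diagram, so g ≅ C_3 ⊕ E_6 (dimension 21 + 78 = 99).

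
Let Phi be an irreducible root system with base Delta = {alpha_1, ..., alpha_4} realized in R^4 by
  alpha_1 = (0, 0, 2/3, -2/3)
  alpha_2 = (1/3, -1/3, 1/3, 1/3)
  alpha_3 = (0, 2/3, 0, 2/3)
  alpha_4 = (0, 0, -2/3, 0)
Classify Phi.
F4

Compute the Cartan integers a_ij = 2(alpha_i, alpha_j)/(alpha_j, alpha_j); the resulting 4x4 Cartan matrix is
[[2, 0, -1, -2], [0, 2, 0, -1], [-1, 0, 2, 0], [-1, -1, 0, 2]].
The roots have two lengths (squared-length ratio 2:1); the short ones are alpha_{2,4}. The associated Dynkin diagram is a chain of 4 nodes with a double edge between the middle two (F_4), so the type is F_4.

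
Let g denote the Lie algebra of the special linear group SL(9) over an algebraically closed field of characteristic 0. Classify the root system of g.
A_8 (sl(9))

This is sl(9), which has dimension 9^2 - 1 = 80 and rank 9 - 1 = 8 (a Cartan subalgebra is the diagonal traceless matrices). In the classification of classical Lie algebras, the special linear algebra sl(n+1) has type A_n; here n = 8, so the Dynkin diagram is a chain of 8 nodes with single edges (A_8). Hence the type is A_8.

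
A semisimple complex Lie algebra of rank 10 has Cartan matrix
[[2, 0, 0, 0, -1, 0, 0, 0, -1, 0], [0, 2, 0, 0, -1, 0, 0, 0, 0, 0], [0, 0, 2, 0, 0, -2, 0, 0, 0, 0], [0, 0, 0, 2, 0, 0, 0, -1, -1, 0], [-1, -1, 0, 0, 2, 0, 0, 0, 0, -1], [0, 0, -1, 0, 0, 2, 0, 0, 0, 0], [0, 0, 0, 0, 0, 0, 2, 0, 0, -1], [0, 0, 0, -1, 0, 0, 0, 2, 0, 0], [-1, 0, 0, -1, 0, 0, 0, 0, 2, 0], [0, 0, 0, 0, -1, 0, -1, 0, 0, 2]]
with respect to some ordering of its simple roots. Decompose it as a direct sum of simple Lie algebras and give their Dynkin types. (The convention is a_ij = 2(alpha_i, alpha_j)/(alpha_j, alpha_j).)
B2 + E8

The diagram associated to this matrix has two connected components: the simple roots {alpha_3, alpha_6} form a chain of 2 nodes with a double edge at one end; the terminal node there is the unique short simple root (B_2), and {alpha_1, alpha_2, alpha_4, alpha_5, alpha_7, alpha_8, alpha_9, alpha_10} form a chain of 7 nodes with one extra node attached to the third node from one end (E_8). A semisimple Lie algebra decomposes uniquely as the direct sum of simple ideals, one per connected component of its Dynkin diagram, so g ≅ B_2 ⊕ E_8 (dimension 10 + 248 = 258).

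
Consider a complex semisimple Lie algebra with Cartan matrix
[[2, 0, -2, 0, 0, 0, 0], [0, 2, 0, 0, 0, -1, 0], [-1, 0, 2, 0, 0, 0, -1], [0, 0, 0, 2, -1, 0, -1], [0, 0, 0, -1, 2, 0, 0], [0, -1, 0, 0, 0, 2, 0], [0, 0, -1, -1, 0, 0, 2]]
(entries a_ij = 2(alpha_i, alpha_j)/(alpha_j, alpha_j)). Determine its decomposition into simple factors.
The diagram associated to this matrix has two connected components: the simple roots {alpha_2, alpha_6} form a chain of 2 nodes with single edges (A_2), and {alpha_1, alpha_3, alpha_4, alpha_5, alpha_7} form a chain of 5 nodes with a double edge at one end; the terminal node there is the unique long simple root (C_5). A semisimple Lie algebra decomposes uniquely as the direct sum of simple ideals, one per connected component of its Dynkin diagram, so g ≅ A_2 ⊕ C_5 (dimension 8 + 55 = 63).

A_2 ⊕ C_5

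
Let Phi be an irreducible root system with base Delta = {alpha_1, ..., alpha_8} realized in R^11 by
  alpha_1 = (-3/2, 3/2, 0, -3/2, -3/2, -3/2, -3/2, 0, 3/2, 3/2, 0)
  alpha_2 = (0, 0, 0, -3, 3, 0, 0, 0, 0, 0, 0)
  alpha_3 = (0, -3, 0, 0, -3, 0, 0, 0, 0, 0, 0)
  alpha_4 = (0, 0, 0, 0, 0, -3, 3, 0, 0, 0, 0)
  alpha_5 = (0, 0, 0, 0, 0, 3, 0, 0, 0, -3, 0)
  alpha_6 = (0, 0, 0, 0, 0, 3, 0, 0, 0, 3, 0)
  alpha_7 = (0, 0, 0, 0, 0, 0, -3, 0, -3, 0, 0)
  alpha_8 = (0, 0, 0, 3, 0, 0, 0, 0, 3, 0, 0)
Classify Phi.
Compute the Cartan integers a_ij = 2(alpha_i, alpha_j)/(alpha_j, alpha_j); the resulting 8x8 Cartan matrix is
[[2, 0, 0, 0, -1, 0, 0, 0], [0, 2, -1, 0, 0, 0, 0, -1], [0, -1, 2, 0, 0, 0, 0, 0], [0, 0, 0, 2, -1, -1, -1, 0], [-1, 0, 0, -1, 2, 0, 0, 0], [0, 0, 0, -1, 0, 2, 0, 0], [0, 0, 0, -1, 0, 0, 2, -1], [0, -1, 0, 0, 0, 0, -1, 2]].
All simple roots have the same length, so the diagram is simply laced. The associated Dynkin diagram is a chain of 7 nodes with one extra node attached to the third node from one end (E_8), so the type is E_8.

E8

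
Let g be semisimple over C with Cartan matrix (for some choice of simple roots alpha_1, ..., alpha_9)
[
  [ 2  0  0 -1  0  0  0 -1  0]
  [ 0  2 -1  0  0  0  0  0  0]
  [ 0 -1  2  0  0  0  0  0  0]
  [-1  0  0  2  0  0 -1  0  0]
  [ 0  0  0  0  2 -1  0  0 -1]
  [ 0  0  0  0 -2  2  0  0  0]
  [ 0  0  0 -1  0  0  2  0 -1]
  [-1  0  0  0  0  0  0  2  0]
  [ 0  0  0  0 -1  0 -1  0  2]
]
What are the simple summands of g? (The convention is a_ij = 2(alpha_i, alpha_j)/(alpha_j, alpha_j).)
The diagram associated to this matrix has two connected components: the simple roots {alpha_2, alpha_3} form a chain of 2 nodes with single edges (A_2), and {alpha_1, alpha_4, alpha_5, alpha_6, alpha_7, alpha_8, alpha_9} form a chain of 7 nodes with a double edge at one end; the terminal node there is the unique long simple root (C_7). A semisimple Lie algebra decomposes uniquely as the direct sum of simple ideals, one per connected component of its Dynkin diagram, so g ≅ A_2 ⊕ C_7 (dimension 8 + 105 = 113).

A2 + C7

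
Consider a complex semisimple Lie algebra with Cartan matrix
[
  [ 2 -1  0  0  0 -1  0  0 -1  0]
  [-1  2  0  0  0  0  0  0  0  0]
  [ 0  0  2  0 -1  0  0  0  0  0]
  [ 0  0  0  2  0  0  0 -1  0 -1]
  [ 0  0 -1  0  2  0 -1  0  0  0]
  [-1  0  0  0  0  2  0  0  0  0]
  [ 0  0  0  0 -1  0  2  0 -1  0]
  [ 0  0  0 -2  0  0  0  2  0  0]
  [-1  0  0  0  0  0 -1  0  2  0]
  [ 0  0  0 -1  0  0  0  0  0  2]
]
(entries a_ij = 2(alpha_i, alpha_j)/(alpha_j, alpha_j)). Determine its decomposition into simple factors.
type C_3 + type D_7

The diagram associated to this matrix has two connected components: the simple roots {alpha_4, alpha_8, alpha_10} form a chain of 3 nodes with a double edge at one end; the terminal node there is the unique long simple root (C_3), and {alpha_1, alpha_2, alpha_3, alpha_5, alpha_6, alpha_7, alpha_9} form a chain of 5 nodes with a fork of two nodes at one end (D_7). A semisimple Lie algebra decomposes uniquely as the direct sum of simple ideals, one per connected component of its Dynkin diagram, so g ≅ C_3 ⊕ D_7 (dimension 21 + 91 = 112).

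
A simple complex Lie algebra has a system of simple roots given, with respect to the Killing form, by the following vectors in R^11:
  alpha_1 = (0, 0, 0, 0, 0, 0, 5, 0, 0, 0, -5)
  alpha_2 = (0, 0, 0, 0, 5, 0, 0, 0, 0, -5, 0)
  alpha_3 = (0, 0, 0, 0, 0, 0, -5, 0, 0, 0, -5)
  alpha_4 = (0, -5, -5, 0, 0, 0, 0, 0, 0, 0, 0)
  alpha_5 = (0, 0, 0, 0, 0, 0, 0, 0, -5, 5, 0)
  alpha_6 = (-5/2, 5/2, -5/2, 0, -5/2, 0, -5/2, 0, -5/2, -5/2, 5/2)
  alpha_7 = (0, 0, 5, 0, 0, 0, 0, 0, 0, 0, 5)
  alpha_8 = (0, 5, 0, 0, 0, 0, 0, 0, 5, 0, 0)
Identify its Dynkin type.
Compute the Cartan integers a_ij = 2(alpha_i, alpha_j)/(alpha_j, alpha_j); the resulting 8x8 Cartan matrix is
[[2, 0, 0, 0, 0, -1, -1, 0], [0, 2, 0, 0, -1, 0, 0, 0], [0, 0, 2, 0, 0, 0, -1, 0], [0, 0, 0, 2, 0, 0, -1, -1], [0, -1, 0, 0, 2, 0, 0, -1], [-1, 0, 0, 0, 0, 2, 0, 0], [-1, 0, -1, -1, 0, 0, 2, 0], [0, 0, 0, -1, -1, 0, 0, 2]].
All simple roots have the same length, so the diagram is simply laced. The associated Dynkin diagram is a chain of 7 nodes with one extra node attached to the third node from one end (E_8), so the type is E_8.

E_8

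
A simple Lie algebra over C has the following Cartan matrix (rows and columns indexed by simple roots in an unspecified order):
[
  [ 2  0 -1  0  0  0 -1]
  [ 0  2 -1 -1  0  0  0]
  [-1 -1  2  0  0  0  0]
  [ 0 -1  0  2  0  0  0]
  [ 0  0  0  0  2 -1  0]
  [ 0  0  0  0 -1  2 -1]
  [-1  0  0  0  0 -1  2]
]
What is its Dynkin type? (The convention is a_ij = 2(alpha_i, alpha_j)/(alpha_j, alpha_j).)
A_7

The matrix has rank 7 with 2's on the diagonal. Reading the off-diagonal entries as Dynkin edges (a single edge where a_ij = a_ji = -1; a double or triple edge where a_ij * a_ji = 2 or 3), the diagram is a chain of 7 nodes with single edges (A_7). One simple-root ordering that puts it in standard form is (alpha_4, alpha_2, alpha_3, alpha_1, alpha_7, alpha_6, alpha_5). So the algebra is type A_7, i.e. sl(8).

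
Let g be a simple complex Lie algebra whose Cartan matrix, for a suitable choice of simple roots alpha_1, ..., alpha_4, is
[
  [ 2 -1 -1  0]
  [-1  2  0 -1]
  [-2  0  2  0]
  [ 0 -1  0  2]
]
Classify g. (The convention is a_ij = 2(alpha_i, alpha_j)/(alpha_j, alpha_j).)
The matrix has rank 4 with 2's on the diagonal. Reading the off-diagonal entries as Dynkin edges (a single edge where a_ij = a_ji = -1; a double or triple edge where a_ij * a_ji = 2 or 3), the diagram is a chain of 4 nodes with a double edge at one end; the terminal node there is the unique long simple root (C_4). One simple-root ordering that puts it in standard form is (alpha_4, alpha_2, alpha_1, alpha_3). So the algebra is type C_4, i.e. sp(8).

type C_4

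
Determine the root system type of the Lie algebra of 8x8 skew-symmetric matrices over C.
This is so(8) with 8 even, which has dimension 8(8-1)/2 = 28 and rank 8/2 = 4. In the classification of classical Lie algebras, the orthogonal algebra so(2n) in an even number of variables has type D_n; here n = 4, so the Dynkin diagram is a chain of 2 nodes with a fork of two nodes at one end (D_4). Hence the type is D_4.

D4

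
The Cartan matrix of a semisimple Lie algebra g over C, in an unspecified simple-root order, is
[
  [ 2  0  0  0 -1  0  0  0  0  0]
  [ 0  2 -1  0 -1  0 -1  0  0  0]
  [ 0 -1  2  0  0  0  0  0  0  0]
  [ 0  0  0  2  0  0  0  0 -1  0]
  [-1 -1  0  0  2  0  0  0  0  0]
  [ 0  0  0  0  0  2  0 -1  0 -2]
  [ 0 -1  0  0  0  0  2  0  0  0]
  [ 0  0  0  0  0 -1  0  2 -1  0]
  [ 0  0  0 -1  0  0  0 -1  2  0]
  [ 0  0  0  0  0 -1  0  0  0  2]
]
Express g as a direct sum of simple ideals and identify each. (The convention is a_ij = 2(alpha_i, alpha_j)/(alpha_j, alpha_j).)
type B_5 + type D_5

The diagram associated to this matrix has two connected components: the simple roots {alpha_4, alpha_6, alpha_8, alpha_9, alpha_10} form a chain of 5 nodes with a double edge at one end; the terminal node there is the unique short simple root (B_5), and {alpha_1, alpha_2, alpha_3, alpha_5, alpha_7} form a chain of 3 nodes with a fork of two nodes at one end (D_5). A semisimple Lie algebra decomposes uniquely as the direct sum of simple ideals, one per connected component of its Dynkin diagram, so g ≅ B_5 ⊕ D_5 (dimension 55 + 45 = 100).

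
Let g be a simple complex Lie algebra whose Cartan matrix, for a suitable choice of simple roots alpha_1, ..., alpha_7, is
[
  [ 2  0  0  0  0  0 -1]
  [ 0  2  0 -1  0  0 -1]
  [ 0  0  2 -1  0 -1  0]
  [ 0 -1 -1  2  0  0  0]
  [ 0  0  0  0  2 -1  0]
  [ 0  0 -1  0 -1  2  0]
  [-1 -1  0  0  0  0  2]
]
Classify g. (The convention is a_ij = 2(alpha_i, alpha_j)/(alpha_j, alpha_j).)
A7

The matrix has rank 7 with 2's on the diagonal. Reading the off-diagonal entries as Dynkin edges (a single edge where a_ij = a_ji = -1; a double or triple edge where a_ij * a_ji = 2 or 3), the diagram is a chain of 7 nodes with single edges (A_7). One simple-root ordering that puts it in standard form is (alpha_5, alpha_6, alpha_3, alpha_4, alpha_2, alpha_7, alpha_1). So the algebra is type A_7, i.e. sl(8).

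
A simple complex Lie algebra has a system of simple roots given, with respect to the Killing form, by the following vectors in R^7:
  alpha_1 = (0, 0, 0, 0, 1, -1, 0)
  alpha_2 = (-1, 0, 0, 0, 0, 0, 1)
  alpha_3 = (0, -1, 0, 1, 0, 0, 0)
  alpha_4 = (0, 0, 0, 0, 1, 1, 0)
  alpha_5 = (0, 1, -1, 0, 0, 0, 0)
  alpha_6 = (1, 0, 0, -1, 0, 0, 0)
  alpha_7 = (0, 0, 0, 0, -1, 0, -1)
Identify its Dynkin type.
Compute the Cartan integers a_ij = 2(alpha_i, alpha_j)/(alpha_j, alpha_j); the resulting 7x7 Cartan matrix is
[[2, 0, 0, 0, 0, 0, -1], [0, 2, 0, 0, 0, -1, -1], [0, 0, 2, 0, -1, -1, 0], [0, 0, 0, 2, 0, 0, -1], [0, 0, -1, 0, 2, 0, 0], [0, -1, -1, 0, 0, 2, 0], [-1, -1, 0, -1, 0, 0, 2]].
All simple roots have the same length, so the diagram is simply laced. The associated Dynkin diagram is a chain of 5 nodes with a fork of two nodes at one end (D_7), so the type is D_7 (the algebra so(14)).

D_7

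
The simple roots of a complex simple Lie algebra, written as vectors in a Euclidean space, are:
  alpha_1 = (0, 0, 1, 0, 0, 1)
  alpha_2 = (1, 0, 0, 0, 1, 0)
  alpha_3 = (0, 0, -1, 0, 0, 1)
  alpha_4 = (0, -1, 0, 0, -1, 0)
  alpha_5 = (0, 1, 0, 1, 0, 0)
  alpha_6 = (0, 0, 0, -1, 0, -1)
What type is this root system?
D6

Compute the Cartan integers a_ij = 2(alpha_i, alpha_j)/(alpha_j, alpha_j); the resulting 6x6 Cartan matrix is
[[2, 0, 0, 0, 0, -1], [0, 2, 0, -1, 0, 0], [0, 0, 2, 0, 0, -1], [0, -1, 0, 2, -1, 0], [0, 0, 0, -1, 2, -1], [-1, 0, -1, 0, -1, 2]].
All simple roots have the same length, so the diagram is simply laced. The associated Dynkin diagram is a chain of 4 nodes with a fork of two nodes at one end (D_6), so the type is D_6 (the algebra so(12)).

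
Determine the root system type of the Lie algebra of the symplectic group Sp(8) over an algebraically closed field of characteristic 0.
C_4

This is sp(8), which has dimension 8(8+1)/2 = 36 and rank 8/2 = 4. In the classification of classical Lie algebras, the symplectic algebra sp(2n) has type C_n; here n = 4, so the Dynkin diagram is a chain of 4 nodes with a double edge at one end; the terminal node there is the unique long simple root (C_4). Hence the type is C_4.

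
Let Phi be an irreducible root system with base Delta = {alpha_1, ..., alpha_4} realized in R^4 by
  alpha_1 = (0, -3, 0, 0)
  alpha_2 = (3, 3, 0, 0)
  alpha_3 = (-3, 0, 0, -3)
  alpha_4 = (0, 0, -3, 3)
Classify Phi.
Compute the Cartan integers a_ij = 2(alpha_i, alpha_j)/(alpha_j, alpha_j); the resulting 4x4 Cartan matrix is
[[2, -1, 0, 0], [-2, 2, -1, 0], [0, -1, 2, -1], [0, 0, -1, 2]].
The roots have two lengths (squared-length ratio 2:1); the short ones are alpha_{1}. The associated Dynkin diagram is a chain of 4 nodes with a double edge at one end; the terminal node there is the unique short simple root (B_4), so the type is B_4 (the algebra so(9)).

B_4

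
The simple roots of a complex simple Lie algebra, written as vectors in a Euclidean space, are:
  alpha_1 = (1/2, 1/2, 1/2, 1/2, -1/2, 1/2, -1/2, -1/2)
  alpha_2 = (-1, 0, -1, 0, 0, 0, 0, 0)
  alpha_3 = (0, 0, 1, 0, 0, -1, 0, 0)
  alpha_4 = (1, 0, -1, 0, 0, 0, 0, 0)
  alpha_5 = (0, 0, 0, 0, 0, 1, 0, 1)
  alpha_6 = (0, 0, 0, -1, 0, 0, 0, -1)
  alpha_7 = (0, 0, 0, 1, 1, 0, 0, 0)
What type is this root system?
Compute the Cartan integers a_ij = 2(alpha_i, alpha_j)/(alpha_j, alpha_j); the resulting 7x7 Cartan matrix is
[[2, -1, 0, 0, 0, 0, 0], [-1, 2, -1, 0, 0, 0, 0], [0, -1, 2, -1, -1, 0, 0], [0, 0, -1, 2, 0, 0, 0], [0, 0, -1, 0, 2, -1, 0], [0, 0, 0, 0, -1, 2, -1], [0, 0, 0, 0, 0, -1, 2]].
All simple roots have the same length, so the diagram is simply laced. The associated Dynkin diagram is a chain of 6 nodes with one extra node attached to the third node from one end (E_7), so the type is E_7.

type E_7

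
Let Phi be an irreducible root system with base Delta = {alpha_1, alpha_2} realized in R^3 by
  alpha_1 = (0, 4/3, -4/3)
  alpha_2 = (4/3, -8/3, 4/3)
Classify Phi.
Compute the Cartan integers a_ij = 2(alpha_i, alpha_j)/(alpha_j, alpha_j); the resulting 2x2 Cartan matrix is
[[2, -1], [-3, 2]].
The roots have two lengths (squared-length ratio 3:1); the short ones are alpha_{1}. The associated Dynkin diagram is two nodes joined by a triple edge (G_2), so the type is G_2.

G_2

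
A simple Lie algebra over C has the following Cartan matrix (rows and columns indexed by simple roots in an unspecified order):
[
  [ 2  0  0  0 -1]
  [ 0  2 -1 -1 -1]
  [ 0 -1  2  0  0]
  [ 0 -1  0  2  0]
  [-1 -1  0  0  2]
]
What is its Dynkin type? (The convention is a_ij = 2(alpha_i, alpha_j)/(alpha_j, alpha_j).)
D_5

The matrix has rank 5 with 2's on the diagonal. Reading the off-diagonal entries as Dynkin edges (a single edge where a_ij = a_ji = -1; a double or triple edge where a_ij * a_ji = 2 or 3), the diagram is a chain of 3 nodes with a fork of two nodes at one end (D_5). One simple-root ordering that puts it in standard form is (alpha_1, alpha_5, alpha_2, alpha_3, alpha_4). So the algebra is type D_5, i.e. so(10).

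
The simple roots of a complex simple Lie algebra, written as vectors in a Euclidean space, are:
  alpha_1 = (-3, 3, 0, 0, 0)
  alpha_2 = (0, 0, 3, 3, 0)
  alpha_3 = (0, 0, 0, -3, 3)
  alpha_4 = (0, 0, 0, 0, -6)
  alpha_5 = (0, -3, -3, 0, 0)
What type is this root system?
C5

Compute the Cartan integers a_ij = 2(alpha_i, alpha_j)/(alpha_j, alpha_j); the resulting 5x5 Cartan matrix is
[[2, 0, 0, 0, -1], [0, 2, -1, 0, -1], [0, -1, 2, -1, 0], [0, 0, -2, 2, 0], [-1, -1, 0, 0, 2]].
The roots have two lengths (squared-length ratio 2:1); the short ones are alpha_{1,2,3,5}. The associated Dynkin diagram is a chain of 5 nodes with a double edge at one end; the terminal node there is the unique long simple root (C_5), so the type is C_5 (the algebra sp(10)).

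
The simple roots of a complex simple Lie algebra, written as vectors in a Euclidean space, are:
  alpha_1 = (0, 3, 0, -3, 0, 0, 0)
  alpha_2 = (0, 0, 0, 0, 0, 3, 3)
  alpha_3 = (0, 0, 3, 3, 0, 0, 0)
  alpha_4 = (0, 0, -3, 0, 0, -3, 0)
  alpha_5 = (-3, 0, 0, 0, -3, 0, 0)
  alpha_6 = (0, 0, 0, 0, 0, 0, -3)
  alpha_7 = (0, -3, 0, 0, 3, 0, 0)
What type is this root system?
B7

Compute the Cartan integers a_ij = 2(alpha_i, alpha_j)/(alpha_j, alpha_j); the resulting 7x7 Cartan matrix is
[[2, 0, -1, 0, 0, 0, -1], [0, 2, 0, -1, 0, -2, 0], [-1, 0, 2, -1, 0, 0, 0], [0, -1, -1, 2, 0, 0, 0], [0, 0, 0, 0, 2, 0, -1], [0, -1, 0, 0, 0, 2, 0], [-1, 0, 0, 0, -1, 0, 2]].
The roots have two lengths (squared-length ratio 2:1); the short ones are alpha_{6}. The associated Dynkin diagram is a chain of 7 nodes with a double edge at one end; the terminal node there is the unique short simple root (B_7), so the type is B_7 (the algebra so(15)).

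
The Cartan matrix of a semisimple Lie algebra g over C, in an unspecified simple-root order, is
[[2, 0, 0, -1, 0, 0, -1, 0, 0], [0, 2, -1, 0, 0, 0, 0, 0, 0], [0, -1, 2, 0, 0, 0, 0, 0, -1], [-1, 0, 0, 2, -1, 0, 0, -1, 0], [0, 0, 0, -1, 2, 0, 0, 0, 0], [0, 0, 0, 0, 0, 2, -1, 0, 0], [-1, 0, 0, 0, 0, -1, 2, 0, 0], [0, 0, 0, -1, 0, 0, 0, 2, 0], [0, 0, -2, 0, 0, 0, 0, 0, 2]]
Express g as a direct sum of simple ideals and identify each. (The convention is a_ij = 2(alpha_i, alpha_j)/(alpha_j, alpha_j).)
type C_3 ⊕ type D_6

The diagram associated to this matrix has two connected components: the simple roots {alpha_2, alpha_3, alpha_9} form a chain of 3 nodes with a double edge at one end; the terminal node there is the unique long simple root (C_3), and {alpha_1, alpha_4, alpha_5, alpha_6, alpha_7, alpha_8} form a chain of 4 nodes with a fork of two nodes at one end (D_6). A semisimple Lie algebra decomposes uniquely as the direct sum of simple ideals, one per connected component of its Dynkin diagram, so g ≅ C_3 ⊕ D_6 (dimension 21 + 66 = 87).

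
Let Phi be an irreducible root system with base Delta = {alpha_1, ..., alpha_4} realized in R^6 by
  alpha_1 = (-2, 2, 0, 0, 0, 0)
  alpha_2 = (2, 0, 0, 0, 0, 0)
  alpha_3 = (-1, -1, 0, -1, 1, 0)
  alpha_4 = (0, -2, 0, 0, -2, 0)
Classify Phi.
F_4

Compute the Cartan integers a_ij = 2(alpha_i, alpha_j)/(alpha_j, alpha_j); the resulting 4x4 Cartan matrix is
[[2, -2, 0, -1], [-1, 2, -1, 0], [0, -1, 2, 0], [-1, 0, 0, 2]].
The roots have two lengths (squared-length ratio 2:1); the short ones are alpha_{2,3}. The associated Dynkin diagram is a chain of 4 nodes with a double edge between the middle two (F_4), so the type is F_4.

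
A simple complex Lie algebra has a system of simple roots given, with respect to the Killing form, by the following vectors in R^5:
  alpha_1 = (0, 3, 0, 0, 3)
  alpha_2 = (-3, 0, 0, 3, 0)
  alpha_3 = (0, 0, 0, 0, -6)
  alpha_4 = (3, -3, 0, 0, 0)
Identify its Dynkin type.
Compute the Cartan integers a_ij = 2(alpha_i, alpha_j)/(alpha_j, alpha_j); the resulting 4x4 Cartan matrix is
[[2, 0, -1, -1], [0, 2, 0, -1], [-2, 0, 2, 0], [-1, -1, 0, 2]].
The roots have two lengths (squared-length ratio 2:1); the short ones are alpha_{1,2,4}. The associated Dynkin diagram is a chain of 4 nodes with a double edge at one end; the terminal node there is the unique long simple root (C_4), so the type is C_4 (the algebra sp(8)).

type C_4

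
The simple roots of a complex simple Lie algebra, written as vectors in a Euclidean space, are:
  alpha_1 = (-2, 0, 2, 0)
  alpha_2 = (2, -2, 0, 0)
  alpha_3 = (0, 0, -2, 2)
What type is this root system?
Compute the Cartan integers a_ij = 2(alpha_i, alpha_j)/(alpha_j, alpha_j); the resulting 3x3 Cartan matrix is
[[2, -1, -1], [-1, 2, 0], [-1, 0, 2]].
All simple roots have the same length, so the diagram is simply laced. The associated Dynkin diagram is a chain of 3 nodes with single edges (A_3), so the type is A_3 (the algebra sl(4)).

type A_3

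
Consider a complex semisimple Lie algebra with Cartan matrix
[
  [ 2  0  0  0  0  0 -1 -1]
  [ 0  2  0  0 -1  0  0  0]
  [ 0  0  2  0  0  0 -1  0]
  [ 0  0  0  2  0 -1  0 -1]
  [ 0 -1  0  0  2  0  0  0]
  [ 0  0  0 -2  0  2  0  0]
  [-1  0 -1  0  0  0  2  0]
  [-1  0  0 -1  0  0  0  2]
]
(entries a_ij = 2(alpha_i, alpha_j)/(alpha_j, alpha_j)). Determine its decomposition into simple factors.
The diagram associated to this matrix has two connected components: the simple roots {alpha_2, alpha_5} form a chain of 2 nodes with single edges (A_2), and {alpha_1, alpha_3, alpha_4, alpha_6, alpha_7, alpha_8} form a chain of 6 nodes with a double edge at one end; the terminal node there is the unique long simple root (C_6). A semisimple Lie algebra decomposes uniquely as the direct sum of simple ideals, one per connected component of its Dynkin diagram, so g ≅ A_2 ⊕ C_6 (dimension 8 + 78 = 86).

A_2 ⊕ C_6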